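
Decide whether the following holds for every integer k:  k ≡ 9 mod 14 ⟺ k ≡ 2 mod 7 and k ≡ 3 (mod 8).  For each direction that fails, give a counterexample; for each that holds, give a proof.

Forward direction. This fails: k = 9 gives 9 ≡ 9 (mod 14) but 9 ≡ 1 (mod 8), so the conjunction on the right does not hold.

Converse. If k ≡ 2 (mod 7) and k ≡ 3 (mod 8), then by the Chinese remainder theorem k ≡ 51 (mod 56). Since 51 ≡ 9 (mod 14) and 14 ∣ 56, we get k ≡ 9 (mod 14).

Only the reverse direction holds.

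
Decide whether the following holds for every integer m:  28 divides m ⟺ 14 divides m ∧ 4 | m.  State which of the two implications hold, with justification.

Equivalent; both directions hold.

(⟸) Suppose 14 ∣ m and 4 ∣ m. Any common multiple of 14 and 4 is a multiple of their lcm; here lcm(14, 4) = 14·4/gcd(14, 4) = 56/2 = 28, so 28 ∣ m.

(⟹) If 28 ∣ m, write m = 28q. Since 28 = 2·14, m = 14·(2q), so 14 ∣ m; and since 28 = 7·4, m = 4·(7q), so 4 ∣ m.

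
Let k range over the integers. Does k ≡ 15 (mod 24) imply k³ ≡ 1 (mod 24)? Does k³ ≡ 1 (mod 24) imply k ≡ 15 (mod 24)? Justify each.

(⇒) fails and (⇐) fails.

(⇒) This fails: take k = 15. Then 15 ≡ 15 (mod 24), but 15³ = 3375 ≡ 15 (mod 24), not 1.

(⇐) This fails: take k = 1. Then 1³ = 1 ≡ 1 (mod 24), yet 1 ≡ 1 (mod 24), not 15.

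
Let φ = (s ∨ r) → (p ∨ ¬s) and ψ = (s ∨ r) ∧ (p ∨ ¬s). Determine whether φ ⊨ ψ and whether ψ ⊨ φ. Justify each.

Not equivalent: only (⇐) holds.

(⟹) This fails. Under r = F, s = F, p = F, the left side is true but the right side is false.

(⟸) Assume the antecedent. If s is true, the antecedent forces (r = F, s = T, p = T) or (r = T, s = T, p = T), and (s ∨ r) → (p ∨ ¬s) holds there. If s is false, (s ∨ r) → (p ∨ ¬s) reduces to true regardless of the other variables. Either way (s ∨ r) → (p ∨ ¬s) holds.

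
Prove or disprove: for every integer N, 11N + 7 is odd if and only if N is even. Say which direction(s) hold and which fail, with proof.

Both implications hold.

[⇐] Suppose N is even; write N = 2j. Then 11N + 7 = 11·(2j) + 7 = 2·11j + 7, which is odd.

[⇒] Suppose 11N + 7 is odd. Since 11 is odd, 11N and N have the same parity, so 11N + 7 ≡ N + 7 (mod 2). As 7 is odd, 11N + 7 is odd exactly when N is even. Thus N is even.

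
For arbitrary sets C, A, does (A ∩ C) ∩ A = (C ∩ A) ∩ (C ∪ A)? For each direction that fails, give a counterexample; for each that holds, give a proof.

Both inclusions hold.

Reverse inclusion. Let x ∈ (C ∩ A) ∩ (C ∪ A). Then x ∈ C ∩ A, from which x ∈ (A ∩ C) ∩ A.

Forward inclusion. Let x ∈ (A ∩ C) ∩ A. Then x ∈ C ∩ A, from which x ∈ (C ∩ A) ∩ (C ∪ A).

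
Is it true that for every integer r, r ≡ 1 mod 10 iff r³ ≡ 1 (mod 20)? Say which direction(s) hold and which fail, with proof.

(⇒) fails; (⇐) holds.

(⇒) This fails: take r = 11. Then 11 ≡ 1 (mod 10), but 11³ = 1331 ≡ 11 (mod 20), not 1.

(⇐) Conversely, the residues r modulo 20 with r³ ≡ 1 (mod 20) are exactly {1}, and each is ≡ 1 (mod 10).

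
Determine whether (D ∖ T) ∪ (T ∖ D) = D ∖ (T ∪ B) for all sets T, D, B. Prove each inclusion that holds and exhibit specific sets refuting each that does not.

Forward inclusion. This inclusion fails. Take T = {1}, D = ∅, B = ∅; then 1 ∈ (D ∖ T) ∪ (T ∖ D) but 1 ∉ D ∖ (T ∪ B).

Reverse inclusion. Let x ∈ D ∖ (T ∪ B). Then x ∈ D and x ∉ T, B, from which x ∈ (D ∖ T) ∪ (T ∖ D).

(⊆) fails; (⊇) holds.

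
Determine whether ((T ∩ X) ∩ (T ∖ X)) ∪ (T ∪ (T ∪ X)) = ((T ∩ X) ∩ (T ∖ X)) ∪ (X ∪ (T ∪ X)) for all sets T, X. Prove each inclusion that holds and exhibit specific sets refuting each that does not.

The two sets are equal.

(⟹) Let x ∈ ((T ∩ X) ∩ (T ∖ X)) ∪ (T ∪ (T ∪ X)). Then either x ∈ T and x ∉ X; or x ∈ X and x ∉ T; or x ∈ T ∩ X. In each case x ∈ ((T ∩ X) ∩ (T ∖ X)) ∪ (X ∪ (T ∪ X)), so ((T ∩ X) ∩ (T ∖ X)) ∪ (T ∪ (T ∪ X)) ⊆ ((T ∩ X) ∩ (T ∖ X)) ∪ (X ∪ (T ∪ X)).

(⟸) Let x ∈ ((T ∩ X) ∩ (T ∖ X)) ∪ (X ∪ (T ∪ X)). Then either x ∈ T and x ∉ X; or x ∈ X and x ∉ T; or x ∈ T ∩ X. In each case x ∈ ((T ∩ X) ∩ (T ∖ X)) ∪ (T ∪ (T ∪ X)), so ((T ∩ X) ∩ (T ∖ X)) ∪ (X ∪ (T ∪ X)) ⊆ ((T ∩ X) ∩ (T ∖ X)) ∪ (T ∪ (T ∪ X)).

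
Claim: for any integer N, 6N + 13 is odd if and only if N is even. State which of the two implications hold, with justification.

(⇒) fails; (⇐) holds.

(⇐) Suppose N is even. Since 6 is even, 6N is even for every N, so 6N + 13 has the same parity as 13, which is odd. Hence 6N + 13 is odd.

(⇒) This fails: take N = 3. Then 6N + 13 = 31, which is odd, yet N = 3 is odd, not even.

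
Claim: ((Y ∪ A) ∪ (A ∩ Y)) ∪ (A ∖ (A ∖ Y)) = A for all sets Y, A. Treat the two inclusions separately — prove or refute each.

(⊆) fails; (⊇) holds.

(⟹) This inclusion fails. Take Y = {1}, A = ∅; then 1 ∈ ((Y ∪ A) ∪ (A ∩ Y)) ∪ (A ∖ (A ∖ Y)) but 1 ∉ A.

(⟸) Let x ∈ A. Then either x ∈ A and x ∉ Y; or x ∈ Y ∩ A. In each case x ∈ ((Y ∪ A) ∪ (A ∩ Y)) ∪ (A ∖ (A ∖ Y)), so A ⊆ ((Y ∪ A) ∪ (A ∩ Y)) ∪ (A ∖ (A ∖ Y)).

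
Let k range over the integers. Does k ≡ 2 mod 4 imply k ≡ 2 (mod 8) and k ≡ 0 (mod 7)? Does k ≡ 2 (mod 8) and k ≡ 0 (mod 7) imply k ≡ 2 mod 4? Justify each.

(⇐) If k ≡ 2 (mod 8) and k ≡ 0 (mod 7), then by the Chinese remainder theorem k ≡ 42 (mod 56). Since 42 ≡ 2 (mod 4) and 4 ∣ 56, we get k ≡ 2 (mod 4).

(⇒) This fails: k = 2 gives 2 ≡ 2 (mod 4) but 2 ≡ 2 (mod 7), so the conjunction on the right does not hold.

Not equivalent: only (⇐) holds.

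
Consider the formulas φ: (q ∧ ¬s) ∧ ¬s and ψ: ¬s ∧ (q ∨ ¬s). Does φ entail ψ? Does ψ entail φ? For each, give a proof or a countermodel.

(←) This fails. Under q = F, s = F, the left side is false but the right side is true.

(→) Assume the antecedent. If q is true, the antecedent forces (q = T, s = F), and ¬s ∧ (q ∨ ¬s) holds there. If q is false, the antecedent cannot hold. Either way ¬s ∧ (q ∨ ¬s) holds.

Not equivalent: only (⇒) holds.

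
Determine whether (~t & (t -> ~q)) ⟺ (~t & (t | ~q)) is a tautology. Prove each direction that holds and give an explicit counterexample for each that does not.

Only the converse holds.

Forward direction. This fails. Under t = F, q = T, the left side is true but the right side is false.

Converse. Assume the antecedent. If t is true, the antecedent cannot hold. If t is false, ~t & (t -> ~q) reduces to true regardless of the other variables. Either way ~t & (t -> ~q) holds.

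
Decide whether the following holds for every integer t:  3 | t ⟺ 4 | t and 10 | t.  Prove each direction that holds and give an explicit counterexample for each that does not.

Both directions fail.

[⇒] This fails: take t = 3. Certainly 3 ∣ 3, but 4 ∤ 3.

[⇐] This fails: take t = 20. Both 4 ∣ 20 and 10 ∣ 20, yet 20 is not a multiple of 3 (since 20 = 6·3 + 2), so 3 ∤ 20.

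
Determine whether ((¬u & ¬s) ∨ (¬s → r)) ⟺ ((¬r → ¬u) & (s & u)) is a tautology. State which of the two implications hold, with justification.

(⇒) fails; (⇐) holds.

Forward direction. This fails. Under r = F, u = F, s = F, the left side is true but the right side is false.

Converse. Assume the antecedent. If r is true, (¬u & ¬s) ∨ (¬s → r) reduces to true regardless of the other variables. If r is false, the antecedent cannot hold. Either way (¬u & ¬s) ∨ (¬s → r) holds.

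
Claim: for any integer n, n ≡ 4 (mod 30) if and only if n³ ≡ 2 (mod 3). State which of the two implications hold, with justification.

(⇒) This fails: take n = 4. Then 4 ≡ 4 (mod 30), but 4³ = 64 ≡ 1 (mod 3), not 2.

(⇐) This fails: take n = 2. Then 2³ = 8 ≡ 2 (mod 3), yet 2 ≡ 2 (mod 30), not 4.

Neither implication holds.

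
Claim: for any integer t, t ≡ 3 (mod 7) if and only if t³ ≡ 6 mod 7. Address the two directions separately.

(⇒) Suppose t ≡ 3 (mod 7). Write t = 7j + 3. Then (7j + 3)³ = 343j³ + 441j² + 189j + 27 = 7(49j³ + 63j² + 27j + 3) + 6, so t³ ≡ 6 (mod 7).

(⇐) This fails: take t = 5. Then 5³ = 125 ≡ 6 (mod 7), yet 5 ≡ 5 (mod 7), not 3.

The forward direction holds; the converse fails.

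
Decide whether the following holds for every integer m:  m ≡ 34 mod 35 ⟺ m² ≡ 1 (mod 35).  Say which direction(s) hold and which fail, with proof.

(⇒) Suppose m ≡ 34 mod 35. Write m = 35j + 34. Then (35j + 34)² = 1225j² + 2380j + 1156 = 35(35j² + 68j + 33) + 1, so m² ≡ 1 (mod 35).

(⇐) This fails: take m = 1. Then 1² = 1 ≡ 1 (mod 35), yet 1 ≡ 1 (mod 35), not 34.

(⇒) holds; (⇐) fails.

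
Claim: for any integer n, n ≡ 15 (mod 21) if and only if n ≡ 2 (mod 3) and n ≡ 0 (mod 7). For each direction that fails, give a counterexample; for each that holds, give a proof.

Both directions fail.

Forward direction. This fails: n = 15 gives 15 ≡ 15 (mod 21) but 15 ≡ 0 (mod 3), so the conjunction on the right does not hold.

Converse. This fails: n = 14 satisfies both congruences on the right (14 ≡ 2 mod 3 and 14 ≡ 0 mod 7) yet 14 ≡ 14 (mod 21), not 15.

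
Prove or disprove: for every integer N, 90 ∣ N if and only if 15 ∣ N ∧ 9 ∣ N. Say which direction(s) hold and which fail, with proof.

The forward direction holds; the converse fails.

(⟸) This fails: take N = 45. Both 15 ∣ 45 and 9 ∣ 45, yet 45 is not a multiple of 90 (since 45 = 0·90 + 45), so 90 ∤ 45.

(⟹) If 90 ∣ N, write N = 90q. Since 90 = 6·15, N = 15·(6q), so 15 ∣ N; and since 90 = 10·9, N = 9·(10q), so 9 ∣ N.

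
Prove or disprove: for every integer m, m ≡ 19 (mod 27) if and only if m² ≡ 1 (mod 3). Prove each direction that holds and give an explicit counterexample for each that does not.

Forward direction. Suppose m ≡ 19 (mod 27). Then m² ≡ 19² = 361 (mod 27), and since 3 ∣ 27, also m² ≡ 1 (mod 3).

Converse. This fails: take m = 1. Then 1² = 1 ≡ 1 (mod 3), yet 1 ≡ 1 (mod 27), not 19.

Only the forward implication holds.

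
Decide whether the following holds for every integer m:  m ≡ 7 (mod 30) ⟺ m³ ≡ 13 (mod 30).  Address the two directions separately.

Forward direction. Suppose m ≡ 7 (mod 30). Write m = 30j + 7. Then (30j + 7)³ = 27000j³ + 18900j² + 4410j + 343 = 30(900j³ + 630j² + 147j + 11) + 13, so m³ ≡ 13 (mod 30).

Converse. Suppose m³ ≡ 13 (mod 30). The only residue r in {0, …, 29} with r³ ≡ 13 (mod 30) is r = 7, so m ≡ 7 (mod 30).

Both directions hold.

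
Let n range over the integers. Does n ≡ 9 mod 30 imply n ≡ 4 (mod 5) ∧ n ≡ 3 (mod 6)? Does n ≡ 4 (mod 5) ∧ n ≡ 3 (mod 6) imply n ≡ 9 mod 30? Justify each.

(→) Suppose n ≡ 9 (mod 30); write n = 30j + 9. Since 5 ∣ 30, reducing mod 5 gives n ≡ 9 ≡ 4 (mod 5); since 6 ∣ 30, reducing mod 6 gives n ≡ 9 ≡ 3 (mod 6).

(←) Conversely, if n ≡ 4 (mod 5) and n ≡ 3 (mod 6), then by the Chinese remainder theorem n ≡ 9 (mod 30). This is exactly n ≡ 9 (mod 30).

Equivalent; both directions hold.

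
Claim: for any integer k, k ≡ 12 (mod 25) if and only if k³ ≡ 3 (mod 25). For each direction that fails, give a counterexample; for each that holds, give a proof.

Both implications hold.

Forward direction. Suppose k ≡ 12 (mod 25). Write k = 25j + 12. Then (25j + 12)³ = 15625j³ + 22500j² + 10800j + 1728 = 25(625j³ + 900j² + 432j + 69) + 3, so k³ ≡ 3 (mod 25).

Converse. Suppose k³ ≡ 3 (mod 25). The only residue r in {0, …, 24} with r³ ≡ 3 (mod 25) is r = 12, so k ≡ 12 (mod 25).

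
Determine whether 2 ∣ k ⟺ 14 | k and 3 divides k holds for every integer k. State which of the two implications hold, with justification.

(←) Suppose 14 ∣ k and 3 ∣ k. Any common multiple of 14 and 3 is a multiple of their lcm; here gcd(14, 3) = 1, so lcm(14, 3) = 14·3 = 42, so 42 ∣ k. Since 2 ∣ 42, it follows that 2 ∣ k.

(→) This fails: take k = 2. Certainly 2 ∣ 2, but 14 ∤ 2.

The forward direction fails; the converse holds.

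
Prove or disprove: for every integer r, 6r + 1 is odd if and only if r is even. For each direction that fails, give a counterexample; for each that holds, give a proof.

Converse. Suppose r is even. Since 6 is even, 6r is even for every r, so 6r + 1 has the same parity as 1, which is odd. Hence 6r + 1 is odd.

Forward direction. This fails: take r = 1. Then 6r + 1 = 7, which is odd, yet r = 1 is odd, not even.

(⇒) fails; (⇐) holds.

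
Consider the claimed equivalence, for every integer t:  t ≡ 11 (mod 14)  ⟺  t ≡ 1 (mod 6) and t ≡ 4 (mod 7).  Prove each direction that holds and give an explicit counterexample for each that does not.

[⇒] This fails: t = 11 gives 11 ≡ 11 (mod 14) but 11 ≡ 5 (mod 6), so the conjunction on the right does not hold.

[⇐] Conversely, if t ≡ 1 (mod 6) and t ≡ 4 (mod 7), then by the Chinese remainder theorem t ≡ 25 (mod 42). Since 25 ≡ 11 (mod 14) and 14 ∣ 42, we get t ≡ 11 (mod 14).

(⇒) fails; (⇐) holds.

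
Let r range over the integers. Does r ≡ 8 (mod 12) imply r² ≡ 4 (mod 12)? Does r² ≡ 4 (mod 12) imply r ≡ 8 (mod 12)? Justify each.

(→) Suppose r ≡ 8 (mod 12). Write r = 12j + 8. Then (12j + 8)² = 144j² + 192j + 64 = 12(12j² + 16j + 5) + 4, so r² ≡ 4 (mod 12).

(←) This fails: take r = 2. Then 2² = 4 ≡ 4 (mod 12), yet 2 ≡ 2 (mod 12), not 8.

The forward direction holds; the converse fails.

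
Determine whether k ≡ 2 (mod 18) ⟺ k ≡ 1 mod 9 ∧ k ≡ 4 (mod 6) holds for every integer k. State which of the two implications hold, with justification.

Forward direction. This fails: k = 2 gives 2 ≡ 2 (mod 18) but 2 ≡ 2 (mod 9), so the conjunction on the right does not hold.

Converse. This fails: k = 10 satisfies both congruences on the right (10 ≡ 1 mod 9 and 10 ≡ 4 mod 6) yet 10 ≡ 10 (mod 18), not 2.

Neither direction holds.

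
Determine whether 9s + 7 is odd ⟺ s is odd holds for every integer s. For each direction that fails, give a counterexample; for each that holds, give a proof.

Both directions fail.

(→) This fails: s = 0 gives 9s + 7 = 7, which is odd, but 0 is even, not odd.

(←) This also fails: s = 7 is odd, but 9s + 7 = 70 is even, not odd.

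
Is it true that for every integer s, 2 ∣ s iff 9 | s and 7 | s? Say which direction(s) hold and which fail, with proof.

Neither direction holds.

Forward direction. This fails: take s = 2. Certainly 2 ∣ 2, but 9 ∤ 2.

Converse. This fails: take s = 63. Both 9 ∣ 63 and 7 ∣ 63, yet 63 is not a multiple of 2 (since 63 = 31·2 + 1), so 2 ∤ 63.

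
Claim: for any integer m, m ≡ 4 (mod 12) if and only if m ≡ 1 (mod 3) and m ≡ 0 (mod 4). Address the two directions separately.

(⟹) Suppose m ≡ 4 (mod 12); write m = 12j + 4. Since 3 ∣ 12, reducing mod 3 gives m ≡ 4 ≡ 1 (mod 3); since 4 ∣ 12, reducing mod 4 gives m ≡ 4 ≡ 0 (mod 4).

(⟸) Conversely, if m ≡ 1 (mod 3) and m ≡ 0 (mod 4), then by the Chinese remainder theorem m ≡ 4 (mod 12). This is exactly m ≡ 4 (mod 12).

Both directions hold; the statement is true.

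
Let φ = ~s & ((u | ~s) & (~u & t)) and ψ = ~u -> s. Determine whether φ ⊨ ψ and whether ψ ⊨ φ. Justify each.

Forward direction. This fails. Under s = F, u = F, t = T, the left side is true but the right side is false.

Converse. This fails. Under s = T, u = F, t = F, the left side is false but the right side is true.

Both directions fail.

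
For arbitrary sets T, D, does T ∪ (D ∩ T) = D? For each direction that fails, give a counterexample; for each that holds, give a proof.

Both inclusions fail.

Forward inclusion. This inclusion fails. Take T = {1}, D = ∅; then 1 ∈ T ∪ (D ∩ T) but 1 ∉ D.

Reverse inclusion. This inclusion fails. Take T = ∅, D = {1}; then 1 ∈ D but 1 ∉ T ∪ (D ∩ T).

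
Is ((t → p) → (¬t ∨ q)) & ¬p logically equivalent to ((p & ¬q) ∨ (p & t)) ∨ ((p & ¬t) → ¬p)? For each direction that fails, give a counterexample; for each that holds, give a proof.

The forward direction holds; the converse fails.

(⟸) This fails. Under p = T, q = F, t = F, the left side is false but the right side is true.

(⟹) Assume the antecedent. If p is true, the antecedent cannot hold. If p is false, the consequent reduces to true regardless of the other variables. Either way the consequent holds.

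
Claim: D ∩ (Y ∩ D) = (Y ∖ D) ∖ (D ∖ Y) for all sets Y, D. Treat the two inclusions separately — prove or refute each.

(⟹) This inclusion fails. Take Y = {1}, D = {1}; then 1 ∈ D ∩ (Y ∩ D) but 1 ∉ (Y ∖ D) ∖ (D ∖ Y).

(⟸) This inclusion fails. Take Y = {1}, D = ∅; then 1 ∈ (Y ∖ D) ∖ (D ∖ Y) but 1 ∉ D ∩ (Y ∩ D).

Neither inclusion holds.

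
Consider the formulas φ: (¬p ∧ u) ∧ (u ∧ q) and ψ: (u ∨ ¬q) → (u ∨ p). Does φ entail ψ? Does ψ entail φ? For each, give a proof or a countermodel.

(⇒) Assume the antecedent. If u is true, (u ∨ ¬q) → (u ∨ p) reduces to true regardless of the other variables. If u is false, the antecedent cannot hold. Either way (u ∨ ¬q) → (u ∨ p) holds.

(⇐) This fails. Under u = T, q = F, p = F, the left side is false but the right side is true.

The forward direction holds; the converse fails.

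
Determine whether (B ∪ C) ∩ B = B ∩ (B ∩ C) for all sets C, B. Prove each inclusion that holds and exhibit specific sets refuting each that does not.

Only the reverse inclusion holds.

Forward inclusion. This inclusion fails. Take C = ∅, B = {1}; then 1 ∈ (B ∪ C) ∩ B but 1 ∉ B ∩ (B ∩ C).

Reverse inclusion. Let x ∈ B ∩ (B ∩ C). Then x ∈ C ∩ B, from which x ∈ (B ∪ C) ∩ B.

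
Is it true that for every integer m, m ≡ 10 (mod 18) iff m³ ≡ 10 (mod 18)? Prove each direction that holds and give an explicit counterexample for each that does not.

(⇒) Suppose m ≡ 10 (mod 18). Write m = 18j + 10. Then (18j + 10)³ = 5832j³ + 9720j² + 5400j + 1000 = 18(324j³ + 540j² + 300j + 55) + 10, so m³ ≡ 10 (mod 18).

(⇐) This fails: take m = 4. Then 4³ = 64 ≡ 10 (mod 18), yet 4 ≡ 4 (mod 18), not 10.

Only the forward direction holds.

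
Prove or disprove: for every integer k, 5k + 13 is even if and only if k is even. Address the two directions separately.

[⇒] This fails: k = 7 gives 5k + 13 = 48, which is even, but 7 is odd, not even.

[⇐] This also fails: k = 4 is even, but 5k + 13 = 33 is odd, not even.

Neither direction holds.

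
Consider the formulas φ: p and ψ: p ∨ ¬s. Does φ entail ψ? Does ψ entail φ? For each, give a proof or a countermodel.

Forward direction. Assume the antecedent. If s is true, the antecedent forces (s = T, p = T), and p ∨ ¬s holds there. If s is false, p ∨ ¬s reduces to true regardless of the other variables. Either way p ∨ ¬s holds.

Converse. This fails. Under s = F, p = F, the left side is false but the right side is true.

(⇒) holds; (⇐) fails.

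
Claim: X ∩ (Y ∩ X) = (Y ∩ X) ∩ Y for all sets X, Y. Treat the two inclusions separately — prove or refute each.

(⟹) Let x ∈ X ∩ (Y ∩ X). Then x ∈ X ∩ Y, from which x ∈ (Y ∩ X) ∩ Y.

(⟸) Let x ∈ (Y ∩ X) ∩ Y. Then x ∈ X ∩ Y, from which x ∈ X ∩ (Y ∩ X).

Both inclusions hold.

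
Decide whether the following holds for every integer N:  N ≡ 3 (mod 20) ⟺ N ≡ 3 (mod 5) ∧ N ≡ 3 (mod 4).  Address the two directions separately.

(⟹) Suppose N ≡ 3 (mod 20); write N = 20j + 3. Since 5 ∣ 20, reducing mod 5 gives N ≡ 3 (mod 5); since 4 ∣ 20, reducing mod 4 gives N ≡ 3 (mod 4).

(⟸) Conversely, if N ≡ 3 (mod 5) and N ≡ 3 (mod 4), then by the Chinese remainder theorem N ≡ 3 (mod 20). This is exactly N ≡ 3 (mod 20).

The biconditional holds.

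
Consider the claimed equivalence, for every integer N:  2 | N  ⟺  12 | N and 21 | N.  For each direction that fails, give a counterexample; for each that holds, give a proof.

Not equivalent: only (⇐) holds.

Forward direction. This fails: take N = 2. Certainly 2 ∣ 2, but 12 ∤ 2.

Converse. Suppose 12 ∣ N and 21 ∣ N. Any common multiple of 12 and 21 is a multiple of their lcm; here lcm(12, 21) = 12·21/gcd(12, 21) = 252/3 = 84, so 84 ∣ N. Since 2 ∣ 84, it follows that 2 ∣ N.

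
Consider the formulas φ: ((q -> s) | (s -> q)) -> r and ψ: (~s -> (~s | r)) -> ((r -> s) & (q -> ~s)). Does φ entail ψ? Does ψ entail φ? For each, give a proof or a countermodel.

Both directions fail.

[⇒] This fails. Under r = T, s = F, q = F, the left side is true but the right side is false.

[⇐] This fails. Under r = F, s = F, q = F, the left side is false but the right side is true.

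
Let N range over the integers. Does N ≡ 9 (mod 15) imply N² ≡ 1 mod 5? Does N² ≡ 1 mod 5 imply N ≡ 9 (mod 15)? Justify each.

[⇐] This fails: take N = 1. Then 1² = 1 ≡ 1 (mod 5), yet 1 ≡ 1 (mod 15), not 9.

[⇒] Suppose N ≡ 9 (mod 15). Then N² ≡ 9² = 81 (mod 15), and since 5 ∣ 15, also N² ≡ 1 (mod 5).

(⇒) holds; (⇐) fails.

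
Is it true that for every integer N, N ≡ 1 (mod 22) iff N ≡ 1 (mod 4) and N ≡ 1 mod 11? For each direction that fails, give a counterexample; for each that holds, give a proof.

(⇒) fails; (⇐) holds.

(⟹) This fails: N = 23 gives 23 ≡ 1 (mod 22) but 23 ≡ 3 (mod 4), so the conjunction on the right does not hold.

(⟸) Conversely, if N ≡ 1 (mod 4) and N ≡ 1 (mod 11), then by the Chinese remainder theorem N ≡ 1 (mod 44). Since 1 ≡ 1 (mod 22) and 22 ∣ 44, we get N ≡ 1 (mod 22).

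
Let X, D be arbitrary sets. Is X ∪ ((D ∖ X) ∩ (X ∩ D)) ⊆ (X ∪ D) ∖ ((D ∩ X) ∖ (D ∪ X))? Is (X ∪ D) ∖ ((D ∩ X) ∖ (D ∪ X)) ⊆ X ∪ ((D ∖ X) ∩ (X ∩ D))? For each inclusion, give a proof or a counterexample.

(⟸) This inclusion fails. Take X = ∅, D = {1}; then 1 ∈ (X ∪ D) ∖ ((D ∩ X) ∖ (D ∪ X)) but 1 ∉ X ∪ ((D ∖ X) ∩ (X ∩ D)).

(⟹) Let x ∈ X ∪ ((D ∖ X) ∩ (X ∩ D)). Then either x ∈ X and x ∉ D; or x ∈ X ∩ D. In each case x ∈ (X ∪ D) ∖ ((D ∩ X) ∖ (D ∪ X)), so X ∪ ((D ∖ X) ∩ (X ∩ D)) ⊆ (X ∪ D) ∖ ((D ∩ X) ∖ (D ∪ X)).

The sets are not equal: only the forward inclusion holds.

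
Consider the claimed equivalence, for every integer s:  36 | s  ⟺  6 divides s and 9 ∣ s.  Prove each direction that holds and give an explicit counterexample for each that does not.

Forward direction. If 36 ∣ s, write s = 36q. Since 36 = 6·6, s = 6·(6q), so 6 ∣ s; and since 36 = 4·9, s = 9·(4q), so 9 ∣ s.

Converse. This fails: take s = 18. Both 6 ∣ 18 and 9 ∣ 18, yet 18 is not a multiple of 36 (since 18 = 0·36 + 18), so 36 ∤ 18.

Not equivalent: only (⇒) holds.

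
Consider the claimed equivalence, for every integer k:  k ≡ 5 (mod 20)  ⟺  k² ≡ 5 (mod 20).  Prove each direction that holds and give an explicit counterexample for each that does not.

(⟹) Suppose k ≡ 5 (mod 20). Write k = 20j + 5. Then (20j + 5)² = 400j² + 200j + 25 = 20(20j² + 10j + 1) + 5, so k² ≡ 5 (mod 20).

(⟸) This fails: take k = 15. Then 15² = 225 ≡ 5 (mod 20), yet 15 ≡ 15 (mod 20), not 5.

Not equivalent: only (⇒) holds.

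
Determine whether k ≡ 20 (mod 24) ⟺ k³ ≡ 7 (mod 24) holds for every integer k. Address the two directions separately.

(⇒) fails and (⇐) fails.

[⇒] This fails: take k = 20. Then 20 ≡ 20 (mod 24), but 20³ = 8000 ≡ 8 (mod 24), not 7.

[⇐] This fails: take k = 7. Then 7³ = 343 ≡ 7 (mod 24), yet 7 ≡ 7 (mod 24), not 20.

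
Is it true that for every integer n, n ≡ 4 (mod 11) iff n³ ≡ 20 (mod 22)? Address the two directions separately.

(⟸) The residues r modulo 22 with r³ ≡ 20 (mod 22) are exactly {4}, and each is ≡ 4 (mod 11).

(⟹) This fails: take n = 15. Then 15 ≡ 4 (mod 11), but 15³ = 3375 ≡ 9 (mod 22), not 20.

Not equivalent: only (⇐) holds.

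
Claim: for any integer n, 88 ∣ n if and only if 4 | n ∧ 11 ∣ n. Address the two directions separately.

(⇒) If 88 ∣ n, write n = 88q. Since 88 = 22·4, n = 4·(22q), so 4 ∣ n; and since 88 = 8·11, n = 11·(8q), so 11 ∣ n.

(⇐) This fails: take n = 44. Both 4 ∣ 44 and 11 ∣ 44, yet 44 is not a multiple of 88 (since 44 = 0·88 + 44), so 88 ∤ 44.

Only the forward implication holds.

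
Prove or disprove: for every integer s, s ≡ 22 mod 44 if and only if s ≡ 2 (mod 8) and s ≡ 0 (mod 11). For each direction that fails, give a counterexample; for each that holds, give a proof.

Only the reverse direction holds.

(→) This fails: s = 22 gives 22 ≡ 22 (mod 44) but 22 ≡ 6 (mod 8), so the conjunction on the right does not hold.

(←) Conversely, if s ≡ 2 (mod 8) and s ≡ 0 (mod 11), then by the Chinese remainder theorem s ≡ 66 (mod 88). Since 66 ≡ 22 (mod 44) and 44 ∣ 88, we get s ≡ 22 (mod 44).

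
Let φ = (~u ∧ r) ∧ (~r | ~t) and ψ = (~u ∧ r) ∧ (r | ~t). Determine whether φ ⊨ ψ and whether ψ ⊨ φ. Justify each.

Forward direction. Assume the antecedent. If t is true, the antecedent cannot hold. If t is false, the antecedent forces (t = F, r = T, u = F), and (~u ∧ r) ∧ (r | ~t) holds there. Either way (~u ∧ r) ∧ (r | ~t) holds.

Converse. This fails. Under t = T, r = T, u = F, the left side is false but the right side is true.

Only the forward implication holds.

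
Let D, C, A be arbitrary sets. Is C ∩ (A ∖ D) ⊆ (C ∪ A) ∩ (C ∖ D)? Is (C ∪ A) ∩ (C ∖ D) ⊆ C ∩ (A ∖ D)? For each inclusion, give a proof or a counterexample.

(⟹) Let x ∈ C ∩ (A ∖ D). Then x ∈ C ∩ A and x ∉ D, from which x ∈ (C ∪ A) ∩ (C ∖ D).

(⟸) This inclusion fails. Take D = ∅, C = {1}, A = ∅; then 1 ∈ (C ∪ A) ∩ (C ∖ D) but 1 ∉ C ∩ (A ∖ D).

The sets are not equal: only the forward inclusion holds.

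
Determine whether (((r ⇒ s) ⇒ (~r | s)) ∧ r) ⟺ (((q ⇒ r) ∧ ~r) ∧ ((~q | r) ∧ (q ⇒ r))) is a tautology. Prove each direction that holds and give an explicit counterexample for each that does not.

(⇒) fails and (⇐) fails.

(⟹) This fails. Under s = F, q = F, r = T, the left side is true but the right side is false.

(⟸) This fails. Under s = F, q = F, r = F, the left side is false but the right side is true.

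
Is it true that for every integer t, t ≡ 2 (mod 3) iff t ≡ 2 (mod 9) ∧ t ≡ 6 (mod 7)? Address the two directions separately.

(⇒) This fails: t = 2 gives 2 ≡ 2 (mod 3) but 2 ≡ 2 (mod 7), so the conjunction on the right does not hold.

(⇐) Conversely, if t ≡ 2 (mod 9) and t ≡ 6 (mod 7), then by the Chinese remainder theorem t ≡ 20 (mod 63). Since 20 ≡ 2 (mod 3) and 3 ∣ 63, we get t ≡ 2 (mod 3).

Only the reverse direction holds.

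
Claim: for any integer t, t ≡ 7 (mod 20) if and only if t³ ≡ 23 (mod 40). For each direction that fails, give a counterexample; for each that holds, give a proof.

Forward direction. This fails: take t = 27. Then 27 ≡ 7 (mod 20), but 27³ = 19683 ≡ 3 (mod 40), not 23.

Converse. The residues r modulo 40 with r³ ≡ 23 (mod 40) are exactly {7}, and each is ≡ 7 (mod 20).

The forward direction fails; the converse holds.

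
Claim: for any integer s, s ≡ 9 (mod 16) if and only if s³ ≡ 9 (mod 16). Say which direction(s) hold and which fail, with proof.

Forward direction. Suppose s ≡ 9 (mod 16). Write s = 16j + 9. Then (16j + 9)³ = 4096j³ + 6912j² + 3888j + 729 = 16(256j³ + 432j² + 243j + 45) + 9, so s³ ≡ 9 (mod 16).

Converse. Suppose s³ ≡ 9 (mod 16). The only residue r in {0, …, 15} with r³ ≡ 9 (mod 16) is r = 9, so s ≡ 9 (mod 16).

Both directions hold; the statement is true.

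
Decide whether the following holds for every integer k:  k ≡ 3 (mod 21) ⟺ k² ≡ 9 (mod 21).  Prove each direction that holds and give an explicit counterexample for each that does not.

(⇒) Suppose k ≡ 3 (mod 21). Write k = 21j + 3. Then (21j + 3)² = 441j² + 126j + 9 = 21(21j² + 6j) + 9, so k² ≡ 9 (mod 21).

(⇐) This fails: take k = 18. Then 18² = 324 ≡ 9 (mod 21), yet 18 ≡ 18 (mod 21), not 3.

(⇒) holds; (⇐) fails.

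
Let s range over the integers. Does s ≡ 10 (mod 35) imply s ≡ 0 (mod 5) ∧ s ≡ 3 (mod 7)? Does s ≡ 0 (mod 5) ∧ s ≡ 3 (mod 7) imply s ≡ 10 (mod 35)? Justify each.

(→) Suppose s ≡ 10 (mod 35); write s = 35j + 10. Since 5 ∣ 35, reducing mod 5 gives s ≡ 10 ≡ 0 (mod 5); since 7 ∣ 35, reducing mod 7 gives s ≡ 10 ≡ 3 (mod 7).

(←) Conversely, if s ≡ 0 (mod 5) and s ≡ 3 (mod 7), then by the Chinese remainder theorem s ≡ 10 (mod 35). This is exactly s ≡ 10 (mod 35).

Both implications hold.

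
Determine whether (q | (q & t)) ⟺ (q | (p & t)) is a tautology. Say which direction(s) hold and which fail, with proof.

(⟸) This fails. Under q = F, p = T, t = T, the left side is false but the right side is true.

(⟹) Assume the antecedent. If q is true, q | (p & t) reduces to true regardless of the other variables. If q is false, the antecedent cannot hold. Either way q | (p & t) holds.

Not equivalent: only (⇒) holds.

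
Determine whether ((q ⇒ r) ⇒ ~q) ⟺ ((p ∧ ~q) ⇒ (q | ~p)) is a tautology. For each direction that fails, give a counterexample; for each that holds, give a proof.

(⇒) fails and (⇐) fails.

[⇒] This fails. Under q = F, r = F, p = T, the left side is true but the right side is false.

[⇐] This fails. Under q = T, r = T, p = F, the left side is false but the right side is true.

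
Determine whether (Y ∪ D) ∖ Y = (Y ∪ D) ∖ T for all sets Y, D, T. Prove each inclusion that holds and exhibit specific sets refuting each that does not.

Neither inclusion holds.

(⟹) This inclusion fails. Take Y = ∅, D = {1}, T = {1}; then 1 ∈ (Y ∪ D) ∖ Y but 1 ∉ (Y ∪ D) ∖ T.

(⟸) This inclusion fails. Take Y = {1}, D = ∅, T = ∅; then 1 ∈ (Y ∪ D) ∖ T but 1 ∉ (Y ∪ D) ∖ Y.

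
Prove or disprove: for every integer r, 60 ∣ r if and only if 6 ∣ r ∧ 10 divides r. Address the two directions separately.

Only the forward implication holds.

(⟹) If 60 ∣ r, write r = 60q. Since 60 = 10·6, r = 6·(10q), so 6 ∣ r; and since 60 = 6·10, r = 10·(6q), so 10 ∣ r.

(⟸) This fails: take r = 30. Both 6 ∣ 30 and 10 ∣ 30, yet 30 is not a multiple of 60 (since 30 = 0·60 + 30), so 60 ∤ 30.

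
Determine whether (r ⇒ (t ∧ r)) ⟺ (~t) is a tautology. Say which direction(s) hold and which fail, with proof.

Forward direction. This fails. Under r = F, t = T, the left side is true but the right side is false.

Converse. This fails. Under r = T, t = F, the left side is false but the right side is true.

Neither direction holds.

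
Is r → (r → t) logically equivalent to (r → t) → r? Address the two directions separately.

Forward direction. This fails. Under t = F, r = F, the left side is true but the right side is false.

Converse. This fails. Under t = F, r = T, the left side is false but the right side is true.

(⇒) fails and (⇐) fails.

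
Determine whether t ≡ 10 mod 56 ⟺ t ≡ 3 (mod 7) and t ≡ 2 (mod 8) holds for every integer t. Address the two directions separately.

Both implications hold.

[⇒] Suppose t ≡ 10 (mod 56); write t = 56j + 10. Since 7 ∣ 56, reducing mod 7 gives t ≡ 10 ≡ 3 (mod 7); since 8 ∣ 56, reducing mod 8 gives t ≡ 10 ≡ 2 (mod 8).

[⇐] Conversely, if t ≡ 3 (mod 7) and t ≡ 2 (mod 8), then by the Chinese remainder theorem t ≡ 10 (mod 56). This is exactly t ≡ 10 (mod 56).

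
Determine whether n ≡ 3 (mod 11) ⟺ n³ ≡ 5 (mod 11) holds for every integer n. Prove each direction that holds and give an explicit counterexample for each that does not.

Both directions hold.

[⇒] Suppose n ≡ 3 (mod 11). Write n = 11j + 3. Then (11j + 3)³ = 1331j³ + 1089j² + 297j + 27 = 11(121j³ + 99j² + 27j + 2) + 5, so n³ ≡ 5 (mod 11).

[⇐] Conversely, suppose n³ ≡ 5 (mod 11). The only residue r in {0, …, 10} with r³ ≡ 5 (mod 11) is r = 3, so n ≡ 3 (mod 11).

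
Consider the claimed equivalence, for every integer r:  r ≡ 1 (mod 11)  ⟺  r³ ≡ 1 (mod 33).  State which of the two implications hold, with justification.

(←) The residues r modulo 33 with r³ ≡ 1 (mod 33) are exactly {1}, and each is ≡ 1 (mod 11).

(→) This fails: take r = 12. Then 12 ≡ 1 (mod 11), but 12³ = 1728 ≡ 12 (mod 33), not 1.

Only the reverse direction holds.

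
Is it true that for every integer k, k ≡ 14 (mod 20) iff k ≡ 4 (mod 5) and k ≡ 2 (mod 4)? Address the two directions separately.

Forward direction. Suppose k ≡ 14 (mod 20); write k = 20j + 14. Since 5 ∣ 20, reducing mod 5 gives k ≡ 14 ≡ 4 (mod 5); since 4 ∣ 20, reducing mod 4 gives k ≡ 14 ≡ 2 (mod 4).

Converse. If k ≡ 4 (mod 5) and k ≡ 2 (mod 4), then by the Chinese remainder theorem k ≡ 14 (mod 20). This is exactly k ≡ 14 (mod 20).

Both directions hold; the statement is true.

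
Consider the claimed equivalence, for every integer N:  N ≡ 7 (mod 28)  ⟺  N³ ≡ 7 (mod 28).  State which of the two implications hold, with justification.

Both implications hold.

[⇒] Suppose N ≡ 7 (mod 28). Write N = 28j + 7. Then (28j + 7)³ = 21952j³ + 16464j² + 4116j + 343 = 28(784j³ + 588j² + 147j + 12) + 7, so N³ ≡ 7 (mod 28).

[⇐] Conversely, suppose N³ ≡ 7 (mod 28). The only residue r in {0, …, 27} with r³ ≡ 7 (mod 28) is r = 7, so N ≡ 7 (mod 28).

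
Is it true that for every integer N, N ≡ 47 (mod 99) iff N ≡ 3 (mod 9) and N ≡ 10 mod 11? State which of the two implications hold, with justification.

Neither implication holds.

[⇒] This fails: N = 47 gives 47 ≡ 47 (mod 99) but 47 ≡ 2 (mod 9), so the conjunction on the right does not hold.

[⇐] This fails: N = 21 satisfies both congruences on the right (21 ≡ 3 mod 9 and 21 ≡ 10 mod 11) yet 21 ≡ 21 (mod 99), not 47.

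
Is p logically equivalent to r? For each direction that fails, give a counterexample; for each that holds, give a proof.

(⟹) This fails. Under r = F, p = T, the left side is true but the right side is false.

(⟸) This fails. Under r = T, p = F, the left side is false but the right side is true.

(⇒) fails and (⇐) fails.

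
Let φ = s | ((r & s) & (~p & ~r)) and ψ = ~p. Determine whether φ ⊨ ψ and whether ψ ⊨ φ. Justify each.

Both directions fail.

(⇒) This fails. Under p = T, s = T, r = F, the left side is true but the right side is false.

(⇐) This fails. Under p = F, s = F, r = F, the left side is false but the right side is true.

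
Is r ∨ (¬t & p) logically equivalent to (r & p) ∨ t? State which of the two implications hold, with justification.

[⇒] This fails. Under p = T, r = F, t = F, the left side is true but the right side is false.

[⇐] This fails. Under p = F, r = F, t = T, the left side is false but the right side is true.

Both directions fail.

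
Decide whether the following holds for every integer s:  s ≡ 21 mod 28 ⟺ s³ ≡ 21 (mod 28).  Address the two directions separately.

Both directions hold; the statement is true.

(⇒) Suppose s ≡ 21 mod 28. Write s = 28j + 21. Then (28j + 21)³ = 21952j³ + 49392j² + 37044j + 9261 = 28(784j³ + 1764j² + 1323j + 330) + 21, so s³ ≡ 21 (mod 28).

(⇐) Conversely, suppose s³ ≡ 21 (mod 28). The only residue r in {0, …, 27} with r³ ≡ 21 (mod 28) is r = 21, so s ≡ 21 (mod 28).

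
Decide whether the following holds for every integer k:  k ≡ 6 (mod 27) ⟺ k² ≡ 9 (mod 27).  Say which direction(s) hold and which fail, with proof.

Forward direction. Suppose k ≡ 6 (mod 27). Write k = 27j + 6. Then (27j + 6)² = 729j² + 324j + 36 = 27(27j² + 12j + 1) + 9, so k² ≡ 9 (mod 27).

Converse. This fails: take k = 3. Then 3² = 9 ≡ 9 (mod 27), yet 3 ≡ 3 (mod 27), not 6.

Not equivalent: only (⇒) holds.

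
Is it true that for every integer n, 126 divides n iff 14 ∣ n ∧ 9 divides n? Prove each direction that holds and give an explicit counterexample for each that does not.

Equivalent; both directions hold.

(→) If 126 ∣ n, write n = 126q. Since 126 = 9·14, n = 14·(9q), so 14 ∣ n; and since 126 = 14·9, n = 9·(14q), so 9 ∣ n.

(←) Suppose 14 ∣ n and 9 ∣ n. Any common multiple of 14 and 9 is a multiple of their lcm; here gcd(14, 9) = 1, so lcm(14, 9) = 14·9 = 126, so 126 ∣ n.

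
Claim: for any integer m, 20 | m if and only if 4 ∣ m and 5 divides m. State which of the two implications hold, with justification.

(←) Suppose 4 ∣ m and 5 ∣ m. Any common multiple of 4 and 5 is a multiple of their lcm; here gcd(4, 5) = 1, so lcm(4, 5) = 4·5 = 20, so 20 ∣ m.

(→) If 20 ∣ m, write m = 20q. Since 20 = 5·4, m = 4·(5q), so 4 ∣ m; and since 20 = 4·5, m = 5·(4q), so 5 ∣ m.

Both directions hold.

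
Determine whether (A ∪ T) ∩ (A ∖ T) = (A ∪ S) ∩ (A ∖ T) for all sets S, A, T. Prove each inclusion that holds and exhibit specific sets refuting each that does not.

Both inclusions hold.

Reverse inclusion. Let x ∈ (A ∪ S) ∩ (A ∖ T). Then either x ∈ A and x ∉ S, T; or x ∈ S ∩ A and x ∉ T. In each case x ∈ (A ∪ T) ∩ (A ∖ T), so (A ∪ S) ∩ (A ∖ T) ⊆ (A ∪ T) ∩ (A ∖ T).

Forward inclusion. Let x ∈ (A ∪ T) ∩ (A ∖ T). Then either x ∈ A and x ∉ S, T; or x ∈ S ∩ A and x ∉ T. In each case x ∈ (A ∪ S) ∩ (A ∖ T), so (A ∪ T) ∩ (A ∖ T) ⊆ (A ∪ S) ∩ (A ∖ T).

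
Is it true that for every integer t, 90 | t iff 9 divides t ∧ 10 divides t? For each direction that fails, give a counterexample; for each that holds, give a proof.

(←) Suppose 9 ∣ t and 10 ∣ t. Any common multiple of 9 and 10 is a multiple of their lcm; here gcd(9, 10) = 1, so lcm(9, 10) = 9·10 = 90, so 90 ∣ t.

(→) If 90 ∣ t, write t = 90q. Since 90 = 10·9, t = 9·(10q), so 9 ∣ t; and since 90 = 9·10, t = 10·(9q), so 10 ∣ t.

Both directions hold; the statement is true.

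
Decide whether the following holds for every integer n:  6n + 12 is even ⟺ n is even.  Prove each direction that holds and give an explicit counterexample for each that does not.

(⇒) This fails: take n = 3. Then 6n + 12 = 30, which is even, yet n = 3 is odd, not even.

(⇐) Suppose n is even. Since 6 is even, 6n is even for every n, so 6n + 12 has the same parity as 12, which is even. Hence 6n + 12 is even.

The forward direction fails; the converse holds.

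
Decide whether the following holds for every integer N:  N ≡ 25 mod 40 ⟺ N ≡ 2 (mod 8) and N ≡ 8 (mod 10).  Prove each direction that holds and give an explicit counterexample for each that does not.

Both directions fail.

Forward direction. This fails: N = 25 gives 25 ≡ 25 (mod 40) but 25 ≡ 1 (mod 8), so the conjunction on the right does not hold.

Converse. This fails: N = 18 satisfies both congruences on the right (18 ≡ 2 mod 8 and 18 ≡ 8 mod 10) yet 18 ≡ 18 (mod 40), not 25.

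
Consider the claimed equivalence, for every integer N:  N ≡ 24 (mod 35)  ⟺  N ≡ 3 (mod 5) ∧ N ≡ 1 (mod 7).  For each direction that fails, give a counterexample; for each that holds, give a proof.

Neither direction holds.

Forward direction. This fails: N = 24 gives 24 ≡ 24 (mod 35) but 24 ≡ 4 (mod 5), so the conjunction on the right does not hold.

Converse. This fails: N = 8 satisfies both congruences on the right (8 ≡ 3 mod 5 and 8 ≡ 1 mod 7) yet 8 ≡ 8 (mod 35), not 24.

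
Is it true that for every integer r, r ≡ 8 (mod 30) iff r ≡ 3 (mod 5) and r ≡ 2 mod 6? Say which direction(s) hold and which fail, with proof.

(⇐) If r ≡ 3 (mod 5) and r ≡ 2 (mod 6), then by the Chinese remainder theorem r ≡ 8 (mod 30). This is exactly r ≡ 8 (mod 30).

(⇒) Suppose r ≡ 8 (mod 30); write r = 30j + 8. Since 5 ∣ 30, reducing mod 5 gives r ≡ 8 ≡ 3 (mod 5); since 6 ∣ 30, reducing mod 6 gives r ≡ 8 ≡ 2 (mod 6).

Both implications hold.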